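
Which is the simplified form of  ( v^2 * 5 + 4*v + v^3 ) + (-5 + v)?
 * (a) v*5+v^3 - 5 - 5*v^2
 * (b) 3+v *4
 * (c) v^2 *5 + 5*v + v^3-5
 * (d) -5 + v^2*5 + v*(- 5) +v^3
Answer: c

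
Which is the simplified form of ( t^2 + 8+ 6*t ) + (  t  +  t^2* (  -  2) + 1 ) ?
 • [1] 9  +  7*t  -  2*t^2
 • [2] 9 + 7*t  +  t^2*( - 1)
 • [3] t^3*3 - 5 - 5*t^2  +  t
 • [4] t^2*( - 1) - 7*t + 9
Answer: 2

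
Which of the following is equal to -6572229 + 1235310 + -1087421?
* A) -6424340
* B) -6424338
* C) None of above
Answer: A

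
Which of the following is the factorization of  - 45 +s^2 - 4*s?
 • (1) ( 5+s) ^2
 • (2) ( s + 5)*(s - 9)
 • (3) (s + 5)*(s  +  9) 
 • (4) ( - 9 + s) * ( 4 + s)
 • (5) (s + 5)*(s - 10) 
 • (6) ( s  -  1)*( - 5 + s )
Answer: 2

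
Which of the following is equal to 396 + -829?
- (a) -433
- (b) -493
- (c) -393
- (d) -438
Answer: a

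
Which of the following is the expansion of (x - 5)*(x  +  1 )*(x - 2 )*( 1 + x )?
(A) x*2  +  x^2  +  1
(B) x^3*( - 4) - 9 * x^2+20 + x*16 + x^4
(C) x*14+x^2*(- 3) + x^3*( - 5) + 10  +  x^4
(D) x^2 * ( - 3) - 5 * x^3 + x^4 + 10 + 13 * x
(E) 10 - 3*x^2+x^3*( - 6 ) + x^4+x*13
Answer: D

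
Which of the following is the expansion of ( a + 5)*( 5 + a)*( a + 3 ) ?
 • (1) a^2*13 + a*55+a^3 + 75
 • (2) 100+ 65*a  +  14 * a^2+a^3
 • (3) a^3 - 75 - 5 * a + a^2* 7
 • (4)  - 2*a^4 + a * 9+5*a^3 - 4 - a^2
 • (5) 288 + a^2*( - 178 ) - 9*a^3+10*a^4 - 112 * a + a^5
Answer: 1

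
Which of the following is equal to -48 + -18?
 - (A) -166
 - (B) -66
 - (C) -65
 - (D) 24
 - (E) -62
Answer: B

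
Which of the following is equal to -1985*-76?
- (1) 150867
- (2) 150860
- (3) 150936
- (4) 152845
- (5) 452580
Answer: 2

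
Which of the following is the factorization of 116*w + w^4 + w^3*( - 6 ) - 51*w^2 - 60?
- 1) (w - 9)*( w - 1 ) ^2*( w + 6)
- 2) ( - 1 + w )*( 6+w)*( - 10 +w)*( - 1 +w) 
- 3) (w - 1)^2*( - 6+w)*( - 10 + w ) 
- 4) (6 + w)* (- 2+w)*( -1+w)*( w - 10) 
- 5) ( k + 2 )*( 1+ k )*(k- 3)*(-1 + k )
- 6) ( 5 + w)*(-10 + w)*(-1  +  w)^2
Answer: 2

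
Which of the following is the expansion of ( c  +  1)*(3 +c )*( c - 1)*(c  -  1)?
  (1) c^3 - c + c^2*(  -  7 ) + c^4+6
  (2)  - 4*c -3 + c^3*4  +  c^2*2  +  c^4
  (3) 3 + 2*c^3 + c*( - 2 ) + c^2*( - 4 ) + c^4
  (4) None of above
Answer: 3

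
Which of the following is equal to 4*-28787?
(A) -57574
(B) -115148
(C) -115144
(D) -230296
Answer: B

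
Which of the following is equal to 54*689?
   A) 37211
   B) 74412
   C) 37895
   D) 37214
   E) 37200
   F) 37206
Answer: F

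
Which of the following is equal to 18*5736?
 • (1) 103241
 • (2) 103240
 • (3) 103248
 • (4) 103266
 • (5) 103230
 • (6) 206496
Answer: 3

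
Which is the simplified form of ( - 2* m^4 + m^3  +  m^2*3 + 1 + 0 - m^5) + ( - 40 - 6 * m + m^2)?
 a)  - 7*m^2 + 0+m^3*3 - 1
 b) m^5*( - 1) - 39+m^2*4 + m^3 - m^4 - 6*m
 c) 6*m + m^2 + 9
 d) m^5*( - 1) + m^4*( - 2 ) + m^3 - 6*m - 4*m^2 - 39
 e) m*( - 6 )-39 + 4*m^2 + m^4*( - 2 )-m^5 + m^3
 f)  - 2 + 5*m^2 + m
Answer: e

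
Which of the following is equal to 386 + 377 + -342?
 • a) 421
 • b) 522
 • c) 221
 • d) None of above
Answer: a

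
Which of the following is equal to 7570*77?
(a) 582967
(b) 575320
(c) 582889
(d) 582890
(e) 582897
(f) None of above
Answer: d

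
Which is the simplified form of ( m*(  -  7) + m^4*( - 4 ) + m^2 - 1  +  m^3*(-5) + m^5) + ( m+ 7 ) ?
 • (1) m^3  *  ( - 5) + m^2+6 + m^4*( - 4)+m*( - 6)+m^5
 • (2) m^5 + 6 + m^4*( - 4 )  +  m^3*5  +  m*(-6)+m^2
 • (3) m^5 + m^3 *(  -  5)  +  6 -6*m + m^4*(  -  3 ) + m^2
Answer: 1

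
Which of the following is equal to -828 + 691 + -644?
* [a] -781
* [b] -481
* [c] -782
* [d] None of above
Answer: a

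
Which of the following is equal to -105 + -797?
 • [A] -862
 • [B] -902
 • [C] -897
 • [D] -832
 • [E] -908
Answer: B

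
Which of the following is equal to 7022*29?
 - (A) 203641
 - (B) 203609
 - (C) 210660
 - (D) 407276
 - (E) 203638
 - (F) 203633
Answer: E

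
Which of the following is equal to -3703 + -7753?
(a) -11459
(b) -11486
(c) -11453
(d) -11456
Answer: d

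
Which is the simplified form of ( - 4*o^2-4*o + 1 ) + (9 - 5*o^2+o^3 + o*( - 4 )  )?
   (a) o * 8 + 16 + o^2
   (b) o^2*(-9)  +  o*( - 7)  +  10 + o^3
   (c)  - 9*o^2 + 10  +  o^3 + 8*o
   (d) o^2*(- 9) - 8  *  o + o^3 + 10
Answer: d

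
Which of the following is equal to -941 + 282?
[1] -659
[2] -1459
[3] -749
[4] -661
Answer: 1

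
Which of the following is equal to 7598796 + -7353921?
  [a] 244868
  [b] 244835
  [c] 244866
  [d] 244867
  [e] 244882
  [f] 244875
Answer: f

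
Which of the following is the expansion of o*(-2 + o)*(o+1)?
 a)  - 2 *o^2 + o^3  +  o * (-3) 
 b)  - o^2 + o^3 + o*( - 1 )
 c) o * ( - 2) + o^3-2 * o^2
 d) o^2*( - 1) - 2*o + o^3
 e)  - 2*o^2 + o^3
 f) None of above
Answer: d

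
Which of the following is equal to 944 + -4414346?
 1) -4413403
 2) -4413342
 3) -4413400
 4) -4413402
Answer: 4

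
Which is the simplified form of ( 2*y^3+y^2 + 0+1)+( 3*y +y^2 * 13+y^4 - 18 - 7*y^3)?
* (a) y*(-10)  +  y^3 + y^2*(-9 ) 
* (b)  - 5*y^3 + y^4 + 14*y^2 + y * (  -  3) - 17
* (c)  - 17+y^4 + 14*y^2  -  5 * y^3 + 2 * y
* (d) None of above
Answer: d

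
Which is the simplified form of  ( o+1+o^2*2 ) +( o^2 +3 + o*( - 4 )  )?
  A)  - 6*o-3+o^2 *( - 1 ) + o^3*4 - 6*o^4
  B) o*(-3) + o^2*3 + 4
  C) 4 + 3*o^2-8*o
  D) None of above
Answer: B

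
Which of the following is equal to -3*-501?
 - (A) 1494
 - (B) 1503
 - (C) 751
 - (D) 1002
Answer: B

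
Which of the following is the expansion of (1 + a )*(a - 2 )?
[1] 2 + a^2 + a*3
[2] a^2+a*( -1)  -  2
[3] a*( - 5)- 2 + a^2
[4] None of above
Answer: 2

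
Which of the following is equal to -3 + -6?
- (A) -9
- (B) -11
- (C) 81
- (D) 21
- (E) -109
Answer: A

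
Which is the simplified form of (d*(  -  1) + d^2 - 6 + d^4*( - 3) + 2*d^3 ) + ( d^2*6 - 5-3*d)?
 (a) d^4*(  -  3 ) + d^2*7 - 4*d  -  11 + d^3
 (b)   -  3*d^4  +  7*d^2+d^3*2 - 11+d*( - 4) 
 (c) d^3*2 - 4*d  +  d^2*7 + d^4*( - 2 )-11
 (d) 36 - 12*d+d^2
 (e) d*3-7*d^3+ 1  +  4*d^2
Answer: b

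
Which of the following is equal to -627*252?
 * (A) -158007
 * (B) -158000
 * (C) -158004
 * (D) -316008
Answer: C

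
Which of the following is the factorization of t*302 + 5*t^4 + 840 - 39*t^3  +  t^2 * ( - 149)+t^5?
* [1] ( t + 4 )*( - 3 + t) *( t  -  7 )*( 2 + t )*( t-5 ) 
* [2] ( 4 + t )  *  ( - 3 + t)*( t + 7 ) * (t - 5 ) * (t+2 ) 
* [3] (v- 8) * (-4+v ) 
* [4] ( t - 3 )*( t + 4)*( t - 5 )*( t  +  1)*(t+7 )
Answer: 2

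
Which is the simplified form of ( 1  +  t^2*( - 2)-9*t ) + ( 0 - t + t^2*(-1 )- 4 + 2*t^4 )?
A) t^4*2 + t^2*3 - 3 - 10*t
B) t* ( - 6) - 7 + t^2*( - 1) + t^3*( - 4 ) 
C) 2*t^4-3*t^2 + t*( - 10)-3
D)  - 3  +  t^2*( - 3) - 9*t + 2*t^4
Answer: C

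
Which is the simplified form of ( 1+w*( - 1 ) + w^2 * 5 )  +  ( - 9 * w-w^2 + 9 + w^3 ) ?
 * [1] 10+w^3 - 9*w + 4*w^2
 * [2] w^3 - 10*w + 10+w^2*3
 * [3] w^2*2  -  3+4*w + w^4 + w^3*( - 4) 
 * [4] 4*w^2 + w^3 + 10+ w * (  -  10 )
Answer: 4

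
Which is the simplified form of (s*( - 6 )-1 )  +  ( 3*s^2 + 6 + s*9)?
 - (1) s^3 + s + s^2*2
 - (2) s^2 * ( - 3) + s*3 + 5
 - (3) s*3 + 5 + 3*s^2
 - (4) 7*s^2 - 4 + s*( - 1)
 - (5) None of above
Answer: 3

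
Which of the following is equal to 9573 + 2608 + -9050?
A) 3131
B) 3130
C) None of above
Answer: A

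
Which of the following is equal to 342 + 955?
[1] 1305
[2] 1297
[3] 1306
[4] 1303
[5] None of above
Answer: 2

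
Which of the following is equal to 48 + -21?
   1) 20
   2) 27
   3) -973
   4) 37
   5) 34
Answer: 2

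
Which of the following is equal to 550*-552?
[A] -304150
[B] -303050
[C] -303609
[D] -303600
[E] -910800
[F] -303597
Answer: D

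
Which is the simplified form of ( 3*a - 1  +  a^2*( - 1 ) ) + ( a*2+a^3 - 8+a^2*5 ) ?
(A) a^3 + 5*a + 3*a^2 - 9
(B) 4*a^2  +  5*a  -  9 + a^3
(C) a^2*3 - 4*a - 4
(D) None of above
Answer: B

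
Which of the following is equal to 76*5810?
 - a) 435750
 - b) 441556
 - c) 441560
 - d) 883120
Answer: c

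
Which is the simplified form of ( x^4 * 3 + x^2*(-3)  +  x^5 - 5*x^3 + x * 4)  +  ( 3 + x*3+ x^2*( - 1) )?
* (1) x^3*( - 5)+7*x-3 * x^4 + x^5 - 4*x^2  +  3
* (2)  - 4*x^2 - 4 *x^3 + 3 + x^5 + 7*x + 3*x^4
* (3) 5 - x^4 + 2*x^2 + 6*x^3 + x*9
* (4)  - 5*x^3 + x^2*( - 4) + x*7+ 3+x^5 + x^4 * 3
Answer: 4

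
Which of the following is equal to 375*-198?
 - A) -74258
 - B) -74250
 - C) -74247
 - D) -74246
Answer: B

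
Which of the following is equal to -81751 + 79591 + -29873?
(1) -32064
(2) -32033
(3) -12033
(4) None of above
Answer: 2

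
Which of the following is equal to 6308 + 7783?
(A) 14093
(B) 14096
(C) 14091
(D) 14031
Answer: C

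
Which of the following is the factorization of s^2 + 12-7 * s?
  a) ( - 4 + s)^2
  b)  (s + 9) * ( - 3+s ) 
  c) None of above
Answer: c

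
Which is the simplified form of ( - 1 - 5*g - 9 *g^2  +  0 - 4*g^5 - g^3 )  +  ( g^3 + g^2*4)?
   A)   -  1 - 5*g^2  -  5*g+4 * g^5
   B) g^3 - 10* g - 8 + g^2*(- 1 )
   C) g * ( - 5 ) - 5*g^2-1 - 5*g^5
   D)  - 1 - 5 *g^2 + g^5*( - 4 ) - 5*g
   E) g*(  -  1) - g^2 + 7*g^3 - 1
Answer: D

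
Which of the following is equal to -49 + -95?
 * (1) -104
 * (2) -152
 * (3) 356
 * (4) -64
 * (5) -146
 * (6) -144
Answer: 6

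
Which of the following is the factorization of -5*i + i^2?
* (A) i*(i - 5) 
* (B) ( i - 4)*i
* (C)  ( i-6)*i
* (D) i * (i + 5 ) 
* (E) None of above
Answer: A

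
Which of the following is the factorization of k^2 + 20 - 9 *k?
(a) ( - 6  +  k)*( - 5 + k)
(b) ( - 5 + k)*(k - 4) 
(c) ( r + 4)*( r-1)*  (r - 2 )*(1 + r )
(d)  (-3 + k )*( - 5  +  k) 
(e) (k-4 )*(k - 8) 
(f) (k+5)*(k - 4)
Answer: b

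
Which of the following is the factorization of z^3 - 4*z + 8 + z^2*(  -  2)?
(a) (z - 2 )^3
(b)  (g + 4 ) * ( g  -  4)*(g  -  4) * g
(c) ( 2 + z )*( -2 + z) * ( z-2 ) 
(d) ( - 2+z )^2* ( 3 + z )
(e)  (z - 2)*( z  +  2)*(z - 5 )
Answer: c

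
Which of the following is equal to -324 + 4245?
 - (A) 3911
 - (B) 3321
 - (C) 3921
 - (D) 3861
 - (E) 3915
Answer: C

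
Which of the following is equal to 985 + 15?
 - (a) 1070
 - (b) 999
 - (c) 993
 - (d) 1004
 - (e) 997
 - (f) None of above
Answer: f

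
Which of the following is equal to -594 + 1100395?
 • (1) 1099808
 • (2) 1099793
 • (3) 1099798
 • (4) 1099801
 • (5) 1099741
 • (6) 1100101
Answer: 4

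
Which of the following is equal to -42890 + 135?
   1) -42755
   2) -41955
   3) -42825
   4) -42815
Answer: 1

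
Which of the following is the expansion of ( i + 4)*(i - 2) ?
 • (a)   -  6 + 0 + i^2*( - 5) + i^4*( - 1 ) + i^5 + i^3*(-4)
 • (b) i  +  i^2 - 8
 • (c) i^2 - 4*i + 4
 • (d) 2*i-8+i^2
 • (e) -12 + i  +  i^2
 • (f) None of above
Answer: d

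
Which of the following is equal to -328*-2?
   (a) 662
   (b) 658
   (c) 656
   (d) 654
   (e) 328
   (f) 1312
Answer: c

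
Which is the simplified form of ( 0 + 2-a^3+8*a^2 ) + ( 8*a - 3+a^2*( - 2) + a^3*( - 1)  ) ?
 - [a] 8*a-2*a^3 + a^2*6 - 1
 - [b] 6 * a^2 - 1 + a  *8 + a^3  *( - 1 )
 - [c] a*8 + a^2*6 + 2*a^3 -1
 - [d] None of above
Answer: a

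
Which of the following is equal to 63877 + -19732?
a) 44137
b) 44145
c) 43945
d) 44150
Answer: b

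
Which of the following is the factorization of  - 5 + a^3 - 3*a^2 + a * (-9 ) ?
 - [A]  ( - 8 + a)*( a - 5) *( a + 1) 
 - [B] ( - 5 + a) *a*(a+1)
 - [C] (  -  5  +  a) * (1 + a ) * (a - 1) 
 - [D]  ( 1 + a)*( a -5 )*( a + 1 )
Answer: D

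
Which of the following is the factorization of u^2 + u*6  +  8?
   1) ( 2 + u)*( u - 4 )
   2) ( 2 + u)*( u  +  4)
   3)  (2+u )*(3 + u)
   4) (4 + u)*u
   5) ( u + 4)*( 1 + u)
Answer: 2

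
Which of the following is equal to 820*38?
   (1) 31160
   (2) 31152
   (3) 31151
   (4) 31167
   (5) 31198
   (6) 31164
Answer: 1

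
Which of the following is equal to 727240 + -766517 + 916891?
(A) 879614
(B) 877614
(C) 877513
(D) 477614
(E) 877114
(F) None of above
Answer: B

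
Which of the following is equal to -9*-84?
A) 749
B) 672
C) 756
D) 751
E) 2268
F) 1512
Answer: C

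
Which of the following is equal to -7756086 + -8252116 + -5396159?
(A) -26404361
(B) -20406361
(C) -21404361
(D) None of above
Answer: C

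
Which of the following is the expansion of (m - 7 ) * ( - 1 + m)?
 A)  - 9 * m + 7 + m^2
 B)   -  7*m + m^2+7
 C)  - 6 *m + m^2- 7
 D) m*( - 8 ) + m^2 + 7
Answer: D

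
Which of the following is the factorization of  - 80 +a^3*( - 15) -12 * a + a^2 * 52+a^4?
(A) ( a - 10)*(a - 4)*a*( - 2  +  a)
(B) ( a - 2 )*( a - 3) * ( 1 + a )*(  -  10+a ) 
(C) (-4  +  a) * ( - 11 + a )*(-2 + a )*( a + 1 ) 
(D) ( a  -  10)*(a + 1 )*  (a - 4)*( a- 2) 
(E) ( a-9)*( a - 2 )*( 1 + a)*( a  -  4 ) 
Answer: D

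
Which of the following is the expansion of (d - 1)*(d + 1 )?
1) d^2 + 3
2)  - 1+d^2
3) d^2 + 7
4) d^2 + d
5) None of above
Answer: 2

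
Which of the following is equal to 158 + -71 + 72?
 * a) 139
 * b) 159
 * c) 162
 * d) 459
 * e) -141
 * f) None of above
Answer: b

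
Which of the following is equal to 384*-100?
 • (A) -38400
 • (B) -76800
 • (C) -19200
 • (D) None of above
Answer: A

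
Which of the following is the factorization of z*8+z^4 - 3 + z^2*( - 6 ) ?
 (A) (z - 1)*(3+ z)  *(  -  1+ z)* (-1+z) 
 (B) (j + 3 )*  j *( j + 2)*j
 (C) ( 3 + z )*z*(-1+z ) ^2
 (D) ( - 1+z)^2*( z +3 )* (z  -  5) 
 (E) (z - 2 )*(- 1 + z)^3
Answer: A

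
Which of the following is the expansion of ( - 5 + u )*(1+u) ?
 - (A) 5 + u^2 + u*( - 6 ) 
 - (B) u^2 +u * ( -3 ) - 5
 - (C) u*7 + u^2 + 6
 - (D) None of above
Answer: D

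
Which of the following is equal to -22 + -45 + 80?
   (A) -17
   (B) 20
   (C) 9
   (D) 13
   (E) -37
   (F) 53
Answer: D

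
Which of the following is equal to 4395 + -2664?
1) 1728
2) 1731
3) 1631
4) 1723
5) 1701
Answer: 2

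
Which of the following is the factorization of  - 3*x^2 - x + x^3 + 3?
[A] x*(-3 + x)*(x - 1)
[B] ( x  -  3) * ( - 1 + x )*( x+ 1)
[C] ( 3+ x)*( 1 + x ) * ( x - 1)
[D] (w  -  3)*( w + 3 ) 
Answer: B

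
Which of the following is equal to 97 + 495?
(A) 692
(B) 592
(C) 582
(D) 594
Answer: B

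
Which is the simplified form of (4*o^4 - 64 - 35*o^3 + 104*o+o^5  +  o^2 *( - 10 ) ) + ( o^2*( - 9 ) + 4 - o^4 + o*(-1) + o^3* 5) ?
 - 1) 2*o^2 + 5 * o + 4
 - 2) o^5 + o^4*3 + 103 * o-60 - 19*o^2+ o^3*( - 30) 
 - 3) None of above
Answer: 2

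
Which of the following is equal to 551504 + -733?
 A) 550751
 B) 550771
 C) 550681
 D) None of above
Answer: B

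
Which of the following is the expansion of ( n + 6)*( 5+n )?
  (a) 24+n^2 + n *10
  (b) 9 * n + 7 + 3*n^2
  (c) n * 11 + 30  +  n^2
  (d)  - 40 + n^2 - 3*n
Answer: c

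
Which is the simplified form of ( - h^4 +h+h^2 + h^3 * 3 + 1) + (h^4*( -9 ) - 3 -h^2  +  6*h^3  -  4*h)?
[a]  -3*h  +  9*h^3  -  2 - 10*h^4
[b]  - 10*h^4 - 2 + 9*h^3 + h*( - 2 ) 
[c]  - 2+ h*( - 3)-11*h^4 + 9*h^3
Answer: a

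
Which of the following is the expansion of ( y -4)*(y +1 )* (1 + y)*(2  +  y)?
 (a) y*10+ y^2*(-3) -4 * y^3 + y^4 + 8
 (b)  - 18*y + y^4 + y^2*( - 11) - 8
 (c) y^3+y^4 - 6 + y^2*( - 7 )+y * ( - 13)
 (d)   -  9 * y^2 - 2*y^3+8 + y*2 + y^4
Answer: b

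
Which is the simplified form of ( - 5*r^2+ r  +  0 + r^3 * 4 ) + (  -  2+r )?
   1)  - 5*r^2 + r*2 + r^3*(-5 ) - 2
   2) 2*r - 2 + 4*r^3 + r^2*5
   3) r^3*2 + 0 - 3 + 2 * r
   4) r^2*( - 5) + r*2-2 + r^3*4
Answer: 4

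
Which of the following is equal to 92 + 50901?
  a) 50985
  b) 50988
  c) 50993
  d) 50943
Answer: c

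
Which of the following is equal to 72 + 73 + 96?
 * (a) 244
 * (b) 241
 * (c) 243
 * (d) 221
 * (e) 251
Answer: b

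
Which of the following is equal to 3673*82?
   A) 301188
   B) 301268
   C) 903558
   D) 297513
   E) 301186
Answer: E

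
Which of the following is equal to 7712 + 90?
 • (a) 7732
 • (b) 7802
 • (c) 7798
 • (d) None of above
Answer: b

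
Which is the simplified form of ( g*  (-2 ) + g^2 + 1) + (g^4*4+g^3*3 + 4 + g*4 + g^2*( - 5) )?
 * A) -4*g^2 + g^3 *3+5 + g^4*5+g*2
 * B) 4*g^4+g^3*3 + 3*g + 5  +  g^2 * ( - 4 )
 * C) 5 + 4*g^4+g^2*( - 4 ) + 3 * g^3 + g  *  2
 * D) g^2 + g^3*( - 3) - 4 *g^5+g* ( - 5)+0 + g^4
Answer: C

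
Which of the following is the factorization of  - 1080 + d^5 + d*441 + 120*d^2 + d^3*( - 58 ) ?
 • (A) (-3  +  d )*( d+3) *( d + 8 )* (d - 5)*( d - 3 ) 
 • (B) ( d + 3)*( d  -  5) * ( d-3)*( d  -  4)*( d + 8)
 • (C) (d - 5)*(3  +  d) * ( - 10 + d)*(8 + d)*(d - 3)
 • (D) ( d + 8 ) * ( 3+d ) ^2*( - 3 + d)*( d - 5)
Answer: A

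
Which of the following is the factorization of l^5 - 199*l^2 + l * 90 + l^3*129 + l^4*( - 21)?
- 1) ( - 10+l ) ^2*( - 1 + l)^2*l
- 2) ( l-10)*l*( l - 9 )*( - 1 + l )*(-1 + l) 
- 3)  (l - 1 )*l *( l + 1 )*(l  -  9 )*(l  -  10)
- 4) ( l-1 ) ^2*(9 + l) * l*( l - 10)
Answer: 2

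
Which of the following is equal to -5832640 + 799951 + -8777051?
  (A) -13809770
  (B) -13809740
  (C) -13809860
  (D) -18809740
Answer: B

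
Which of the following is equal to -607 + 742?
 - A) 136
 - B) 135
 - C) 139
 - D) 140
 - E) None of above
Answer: B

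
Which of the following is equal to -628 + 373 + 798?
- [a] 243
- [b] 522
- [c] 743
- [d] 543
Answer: d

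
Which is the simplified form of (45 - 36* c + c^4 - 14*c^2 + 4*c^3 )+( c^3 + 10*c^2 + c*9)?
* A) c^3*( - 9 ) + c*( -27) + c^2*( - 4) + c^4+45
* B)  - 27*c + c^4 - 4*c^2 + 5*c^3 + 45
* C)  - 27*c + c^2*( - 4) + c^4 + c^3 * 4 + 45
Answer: B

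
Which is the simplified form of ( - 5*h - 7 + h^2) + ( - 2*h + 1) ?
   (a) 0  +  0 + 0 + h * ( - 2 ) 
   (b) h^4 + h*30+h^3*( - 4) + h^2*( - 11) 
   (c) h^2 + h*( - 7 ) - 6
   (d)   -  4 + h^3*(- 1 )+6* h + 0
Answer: c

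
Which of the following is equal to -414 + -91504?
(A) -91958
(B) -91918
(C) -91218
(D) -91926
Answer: B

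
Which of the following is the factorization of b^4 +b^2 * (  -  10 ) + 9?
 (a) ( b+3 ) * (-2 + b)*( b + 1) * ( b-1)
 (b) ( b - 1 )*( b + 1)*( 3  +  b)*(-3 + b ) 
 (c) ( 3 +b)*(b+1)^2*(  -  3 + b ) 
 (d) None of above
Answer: b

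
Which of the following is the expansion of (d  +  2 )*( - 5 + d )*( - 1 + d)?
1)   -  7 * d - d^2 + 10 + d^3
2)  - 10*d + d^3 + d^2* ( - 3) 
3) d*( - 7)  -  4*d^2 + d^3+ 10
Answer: 3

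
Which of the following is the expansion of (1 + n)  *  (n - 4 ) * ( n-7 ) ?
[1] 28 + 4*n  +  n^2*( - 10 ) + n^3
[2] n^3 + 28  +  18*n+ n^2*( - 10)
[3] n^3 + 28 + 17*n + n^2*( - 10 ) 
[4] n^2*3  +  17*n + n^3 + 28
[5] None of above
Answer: 3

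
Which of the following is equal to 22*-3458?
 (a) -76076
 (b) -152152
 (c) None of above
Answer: a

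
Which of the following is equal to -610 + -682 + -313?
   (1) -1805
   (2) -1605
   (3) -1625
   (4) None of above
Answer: 2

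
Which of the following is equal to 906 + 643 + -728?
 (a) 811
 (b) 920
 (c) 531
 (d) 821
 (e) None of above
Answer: d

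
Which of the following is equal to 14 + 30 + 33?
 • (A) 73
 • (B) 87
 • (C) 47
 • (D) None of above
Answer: D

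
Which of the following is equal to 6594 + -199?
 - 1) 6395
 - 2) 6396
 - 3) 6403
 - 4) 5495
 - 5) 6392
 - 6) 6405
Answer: 1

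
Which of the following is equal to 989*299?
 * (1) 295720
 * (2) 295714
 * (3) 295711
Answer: 3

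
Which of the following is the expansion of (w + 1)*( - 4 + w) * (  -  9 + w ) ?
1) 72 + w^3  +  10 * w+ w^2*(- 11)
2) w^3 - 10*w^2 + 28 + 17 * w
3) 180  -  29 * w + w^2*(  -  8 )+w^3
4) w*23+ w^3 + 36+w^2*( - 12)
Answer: 4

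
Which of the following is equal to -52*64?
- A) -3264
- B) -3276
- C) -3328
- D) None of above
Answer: C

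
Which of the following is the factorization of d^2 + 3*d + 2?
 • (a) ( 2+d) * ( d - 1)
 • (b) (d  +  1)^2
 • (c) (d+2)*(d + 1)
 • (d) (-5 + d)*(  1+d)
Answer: c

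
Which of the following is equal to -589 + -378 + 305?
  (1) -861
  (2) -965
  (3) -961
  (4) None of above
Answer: 4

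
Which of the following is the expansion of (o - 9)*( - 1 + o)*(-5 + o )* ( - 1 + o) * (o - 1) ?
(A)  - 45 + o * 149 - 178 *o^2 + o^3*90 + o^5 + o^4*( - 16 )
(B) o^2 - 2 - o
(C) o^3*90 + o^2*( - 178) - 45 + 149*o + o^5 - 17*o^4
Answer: C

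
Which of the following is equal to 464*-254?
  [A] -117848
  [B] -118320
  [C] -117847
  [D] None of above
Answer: D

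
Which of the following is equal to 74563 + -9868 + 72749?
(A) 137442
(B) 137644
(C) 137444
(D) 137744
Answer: C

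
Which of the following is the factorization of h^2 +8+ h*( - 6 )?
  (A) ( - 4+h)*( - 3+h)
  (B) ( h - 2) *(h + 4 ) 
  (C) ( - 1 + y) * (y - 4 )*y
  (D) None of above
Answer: D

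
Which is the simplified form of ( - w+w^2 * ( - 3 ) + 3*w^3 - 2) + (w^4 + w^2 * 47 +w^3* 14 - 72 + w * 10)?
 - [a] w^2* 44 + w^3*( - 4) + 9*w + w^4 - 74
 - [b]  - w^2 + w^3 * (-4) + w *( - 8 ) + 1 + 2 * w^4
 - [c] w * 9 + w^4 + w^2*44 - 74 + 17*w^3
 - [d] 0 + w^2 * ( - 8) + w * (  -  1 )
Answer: c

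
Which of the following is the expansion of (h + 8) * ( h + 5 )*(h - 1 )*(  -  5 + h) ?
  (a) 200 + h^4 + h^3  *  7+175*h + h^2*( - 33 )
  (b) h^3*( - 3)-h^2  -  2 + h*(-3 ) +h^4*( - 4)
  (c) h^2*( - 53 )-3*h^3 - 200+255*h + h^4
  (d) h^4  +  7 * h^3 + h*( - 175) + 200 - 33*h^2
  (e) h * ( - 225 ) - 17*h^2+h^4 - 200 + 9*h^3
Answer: d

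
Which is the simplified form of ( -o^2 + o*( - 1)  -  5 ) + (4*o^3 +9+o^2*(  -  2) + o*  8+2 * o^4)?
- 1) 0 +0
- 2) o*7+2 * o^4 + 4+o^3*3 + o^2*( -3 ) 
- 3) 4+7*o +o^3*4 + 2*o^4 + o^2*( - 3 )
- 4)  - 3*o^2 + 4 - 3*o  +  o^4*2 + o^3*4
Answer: 3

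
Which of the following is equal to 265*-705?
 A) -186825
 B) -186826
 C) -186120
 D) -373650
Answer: A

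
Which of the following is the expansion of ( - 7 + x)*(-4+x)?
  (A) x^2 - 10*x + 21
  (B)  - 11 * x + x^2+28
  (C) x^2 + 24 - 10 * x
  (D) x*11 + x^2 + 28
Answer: B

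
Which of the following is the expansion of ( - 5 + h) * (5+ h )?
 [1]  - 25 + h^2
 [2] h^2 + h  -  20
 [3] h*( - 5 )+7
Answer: 1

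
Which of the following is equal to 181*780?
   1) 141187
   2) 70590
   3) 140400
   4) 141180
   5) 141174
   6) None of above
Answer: 4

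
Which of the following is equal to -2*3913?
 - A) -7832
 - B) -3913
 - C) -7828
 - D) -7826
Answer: D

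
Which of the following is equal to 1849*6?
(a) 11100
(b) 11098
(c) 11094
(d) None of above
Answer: c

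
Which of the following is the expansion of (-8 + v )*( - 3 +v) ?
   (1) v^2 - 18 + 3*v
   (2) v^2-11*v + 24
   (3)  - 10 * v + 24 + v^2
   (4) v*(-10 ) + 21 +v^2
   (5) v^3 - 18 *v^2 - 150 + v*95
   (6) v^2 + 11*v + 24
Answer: 2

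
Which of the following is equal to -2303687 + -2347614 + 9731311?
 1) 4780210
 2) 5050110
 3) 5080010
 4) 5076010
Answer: 3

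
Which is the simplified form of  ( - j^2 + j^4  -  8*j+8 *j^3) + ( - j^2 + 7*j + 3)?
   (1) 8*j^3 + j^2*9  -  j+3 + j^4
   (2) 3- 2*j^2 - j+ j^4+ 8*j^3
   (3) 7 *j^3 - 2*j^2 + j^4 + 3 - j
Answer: 2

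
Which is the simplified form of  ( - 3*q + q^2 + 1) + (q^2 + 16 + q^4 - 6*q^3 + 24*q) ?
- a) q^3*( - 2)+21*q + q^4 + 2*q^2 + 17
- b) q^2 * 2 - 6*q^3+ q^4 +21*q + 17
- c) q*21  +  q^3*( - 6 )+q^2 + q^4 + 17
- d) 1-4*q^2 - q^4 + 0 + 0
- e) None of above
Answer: b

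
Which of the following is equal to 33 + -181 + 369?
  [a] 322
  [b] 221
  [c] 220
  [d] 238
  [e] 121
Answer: b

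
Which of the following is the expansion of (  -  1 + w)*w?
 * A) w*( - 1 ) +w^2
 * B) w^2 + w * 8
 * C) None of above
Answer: A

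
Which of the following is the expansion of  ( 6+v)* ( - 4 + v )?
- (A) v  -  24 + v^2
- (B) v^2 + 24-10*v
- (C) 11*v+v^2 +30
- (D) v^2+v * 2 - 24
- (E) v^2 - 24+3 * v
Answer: D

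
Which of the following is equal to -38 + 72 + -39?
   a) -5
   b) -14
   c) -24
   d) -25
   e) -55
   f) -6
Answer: a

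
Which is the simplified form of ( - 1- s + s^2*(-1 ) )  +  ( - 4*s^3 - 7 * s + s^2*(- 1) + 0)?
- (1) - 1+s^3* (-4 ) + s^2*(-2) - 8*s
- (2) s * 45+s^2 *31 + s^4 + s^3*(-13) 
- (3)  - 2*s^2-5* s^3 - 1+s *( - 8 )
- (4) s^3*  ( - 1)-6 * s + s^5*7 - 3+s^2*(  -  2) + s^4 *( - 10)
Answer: 1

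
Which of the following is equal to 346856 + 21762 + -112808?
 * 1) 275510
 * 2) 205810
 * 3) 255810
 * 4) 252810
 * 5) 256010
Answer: 3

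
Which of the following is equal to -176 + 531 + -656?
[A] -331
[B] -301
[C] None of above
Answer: B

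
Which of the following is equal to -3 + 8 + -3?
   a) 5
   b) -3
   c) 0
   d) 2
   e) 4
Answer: d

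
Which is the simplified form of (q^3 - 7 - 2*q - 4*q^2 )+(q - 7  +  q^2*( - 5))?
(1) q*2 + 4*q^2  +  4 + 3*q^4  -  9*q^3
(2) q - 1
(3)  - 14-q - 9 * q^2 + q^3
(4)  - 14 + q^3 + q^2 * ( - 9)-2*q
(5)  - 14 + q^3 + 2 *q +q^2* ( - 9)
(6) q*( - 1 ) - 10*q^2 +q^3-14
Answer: 3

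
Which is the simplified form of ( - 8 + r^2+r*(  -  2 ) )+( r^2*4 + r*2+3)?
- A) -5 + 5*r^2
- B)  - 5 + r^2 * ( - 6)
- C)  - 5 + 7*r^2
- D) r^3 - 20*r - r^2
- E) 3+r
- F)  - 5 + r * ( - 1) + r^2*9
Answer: A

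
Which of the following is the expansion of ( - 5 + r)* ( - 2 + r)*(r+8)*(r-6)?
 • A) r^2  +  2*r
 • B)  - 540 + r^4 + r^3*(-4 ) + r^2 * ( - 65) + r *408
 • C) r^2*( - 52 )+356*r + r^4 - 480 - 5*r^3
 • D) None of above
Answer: C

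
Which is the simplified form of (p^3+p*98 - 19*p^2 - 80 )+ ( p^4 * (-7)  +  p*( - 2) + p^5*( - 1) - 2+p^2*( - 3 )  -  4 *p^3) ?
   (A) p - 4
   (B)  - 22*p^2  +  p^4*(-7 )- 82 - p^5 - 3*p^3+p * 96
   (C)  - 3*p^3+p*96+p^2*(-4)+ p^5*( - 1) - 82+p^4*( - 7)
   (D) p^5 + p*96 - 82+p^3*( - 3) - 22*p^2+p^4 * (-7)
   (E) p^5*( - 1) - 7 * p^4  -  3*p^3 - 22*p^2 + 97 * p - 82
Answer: B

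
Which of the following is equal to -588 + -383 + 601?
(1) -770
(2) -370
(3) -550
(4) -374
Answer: 2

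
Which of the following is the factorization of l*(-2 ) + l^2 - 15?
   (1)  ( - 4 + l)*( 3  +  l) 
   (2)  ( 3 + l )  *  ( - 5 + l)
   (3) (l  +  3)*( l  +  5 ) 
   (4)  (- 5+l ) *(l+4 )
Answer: 2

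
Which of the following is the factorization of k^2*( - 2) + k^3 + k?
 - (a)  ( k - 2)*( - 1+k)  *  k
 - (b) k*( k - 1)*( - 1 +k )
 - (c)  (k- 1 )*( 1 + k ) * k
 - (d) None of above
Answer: b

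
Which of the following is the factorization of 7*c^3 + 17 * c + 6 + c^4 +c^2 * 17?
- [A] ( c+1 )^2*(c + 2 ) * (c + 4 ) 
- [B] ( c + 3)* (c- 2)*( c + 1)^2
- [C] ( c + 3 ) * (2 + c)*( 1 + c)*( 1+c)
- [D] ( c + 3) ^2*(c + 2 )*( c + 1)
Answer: C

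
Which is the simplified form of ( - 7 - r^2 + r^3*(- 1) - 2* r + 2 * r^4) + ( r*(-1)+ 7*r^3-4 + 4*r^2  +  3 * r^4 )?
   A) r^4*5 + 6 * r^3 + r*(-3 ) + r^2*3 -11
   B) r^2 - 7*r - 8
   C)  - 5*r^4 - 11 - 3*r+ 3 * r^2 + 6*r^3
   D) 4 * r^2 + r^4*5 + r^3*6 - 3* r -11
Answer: A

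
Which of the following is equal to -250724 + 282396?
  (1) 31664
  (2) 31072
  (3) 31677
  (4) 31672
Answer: 4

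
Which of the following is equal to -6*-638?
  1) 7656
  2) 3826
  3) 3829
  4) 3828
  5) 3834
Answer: 4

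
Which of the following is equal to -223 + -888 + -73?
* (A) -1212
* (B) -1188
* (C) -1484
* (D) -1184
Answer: D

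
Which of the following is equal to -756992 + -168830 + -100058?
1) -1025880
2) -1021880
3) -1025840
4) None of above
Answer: 1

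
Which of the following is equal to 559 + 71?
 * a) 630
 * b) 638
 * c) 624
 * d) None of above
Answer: a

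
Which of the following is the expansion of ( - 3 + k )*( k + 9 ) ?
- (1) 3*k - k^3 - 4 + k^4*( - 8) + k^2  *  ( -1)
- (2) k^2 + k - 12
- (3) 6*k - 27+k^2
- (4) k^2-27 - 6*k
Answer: 3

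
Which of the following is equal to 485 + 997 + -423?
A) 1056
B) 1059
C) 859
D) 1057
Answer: B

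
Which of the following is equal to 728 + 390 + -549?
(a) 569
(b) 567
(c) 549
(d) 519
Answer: a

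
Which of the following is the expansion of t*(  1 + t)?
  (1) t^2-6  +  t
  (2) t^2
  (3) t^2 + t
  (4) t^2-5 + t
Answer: 3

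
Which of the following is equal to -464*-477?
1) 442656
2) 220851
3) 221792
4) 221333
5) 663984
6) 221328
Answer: 6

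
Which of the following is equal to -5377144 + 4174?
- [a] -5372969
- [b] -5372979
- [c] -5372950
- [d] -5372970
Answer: d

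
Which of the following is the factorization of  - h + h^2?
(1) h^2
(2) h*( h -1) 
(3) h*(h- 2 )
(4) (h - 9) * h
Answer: 2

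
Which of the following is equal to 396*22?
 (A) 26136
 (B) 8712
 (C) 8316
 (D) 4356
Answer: B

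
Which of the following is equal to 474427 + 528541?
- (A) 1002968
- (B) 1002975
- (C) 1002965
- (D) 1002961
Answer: A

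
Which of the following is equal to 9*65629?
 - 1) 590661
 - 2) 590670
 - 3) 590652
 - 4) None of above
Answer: 1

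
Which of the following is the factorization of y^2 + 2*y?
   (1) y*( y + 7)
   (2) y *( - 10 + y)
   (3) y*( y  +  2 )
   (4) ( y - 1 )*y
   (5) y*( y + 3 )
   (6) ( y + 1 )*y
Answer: 3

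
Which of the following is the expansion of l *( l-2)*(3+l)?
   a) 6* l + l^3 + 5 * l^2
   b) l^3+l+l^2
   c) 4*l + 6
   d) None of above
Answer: d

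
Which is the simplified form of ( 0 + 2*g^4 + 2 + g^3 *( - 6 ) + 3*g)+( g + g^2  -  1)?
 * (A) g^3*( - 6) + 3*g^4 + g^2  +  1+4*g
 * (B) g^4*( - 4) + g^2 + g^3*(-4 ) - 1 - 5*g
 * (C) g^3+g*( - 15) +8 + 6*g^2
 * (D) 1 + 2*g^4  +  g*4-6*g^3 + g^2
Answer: D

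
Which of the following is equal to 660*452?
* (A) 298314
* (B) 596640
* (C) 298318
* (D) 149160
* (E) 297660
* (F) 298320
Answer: F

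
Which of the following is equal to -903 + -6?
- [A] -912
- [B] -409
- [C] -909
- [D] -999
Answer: C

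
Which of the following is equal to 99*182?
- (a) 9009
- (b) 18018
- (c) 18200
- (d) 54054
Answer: b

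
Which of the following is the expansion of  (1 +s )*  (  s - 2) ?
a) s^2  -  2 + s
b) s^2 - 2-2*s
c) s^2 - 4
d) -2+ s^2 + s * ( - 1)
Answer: d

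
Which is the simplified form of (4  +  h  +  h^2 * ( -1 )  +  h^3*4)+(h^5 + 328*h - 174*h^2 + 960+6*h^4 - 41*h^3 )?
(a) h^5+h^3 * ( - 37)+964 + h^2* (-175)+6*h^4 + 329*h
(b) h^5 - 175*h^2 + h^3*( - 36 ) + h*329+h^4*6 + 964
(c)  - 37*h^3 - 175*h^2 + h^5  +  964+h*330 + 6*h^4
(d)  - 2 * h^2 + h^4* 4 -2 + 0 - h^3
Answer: a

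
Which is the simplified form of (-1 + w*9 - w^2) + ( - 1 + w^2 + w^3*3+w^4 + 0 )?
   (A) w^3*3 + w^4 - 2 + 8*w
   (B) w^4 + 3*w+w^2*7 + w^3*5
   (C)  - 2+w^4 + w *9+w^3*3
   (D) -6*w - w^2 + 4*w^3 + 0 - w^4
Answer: C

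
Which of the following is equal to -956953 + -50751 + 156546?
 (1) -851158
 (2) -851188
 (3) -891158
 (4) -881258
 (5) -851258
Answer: 1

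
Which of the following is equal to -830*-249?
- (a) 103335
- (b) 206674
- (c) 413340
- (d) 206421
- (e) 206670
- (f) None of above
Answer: e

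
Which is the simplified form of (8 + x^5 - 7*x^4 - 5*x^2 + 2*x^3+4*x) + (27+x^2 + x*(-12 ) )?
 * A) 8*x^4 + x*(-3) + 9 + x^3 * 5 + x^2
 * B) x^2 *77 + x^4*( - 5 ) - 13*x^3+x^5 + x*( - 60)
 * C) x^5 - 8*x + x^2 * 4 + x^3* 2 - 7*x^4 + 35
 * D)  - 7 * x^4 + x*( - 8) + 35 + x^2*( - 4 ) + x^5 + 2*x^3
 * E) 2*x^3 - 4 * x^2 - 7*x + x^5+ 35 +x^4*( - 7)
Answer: D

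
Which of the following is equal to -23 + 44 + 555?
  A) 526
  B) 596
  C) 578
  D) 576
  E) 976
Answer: D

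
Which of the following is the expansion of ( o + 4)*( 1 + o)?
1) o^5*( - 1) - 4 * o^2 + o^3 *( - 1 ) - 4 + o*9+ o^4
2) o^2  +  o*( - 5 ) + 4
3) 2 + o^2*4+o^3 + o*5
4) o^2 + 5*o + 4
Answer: 4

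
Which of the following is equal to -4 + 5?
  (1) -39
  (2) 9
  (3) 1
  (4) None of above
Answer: 3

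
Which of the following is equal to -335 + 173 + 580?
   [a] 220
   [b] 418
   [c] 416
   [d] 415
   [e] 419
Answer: b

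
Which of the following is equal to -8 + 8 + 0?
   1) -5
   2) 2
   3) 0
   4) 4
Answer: 3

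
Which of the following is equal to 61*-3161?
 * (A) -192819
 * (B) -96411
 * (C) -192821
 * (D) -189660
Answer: C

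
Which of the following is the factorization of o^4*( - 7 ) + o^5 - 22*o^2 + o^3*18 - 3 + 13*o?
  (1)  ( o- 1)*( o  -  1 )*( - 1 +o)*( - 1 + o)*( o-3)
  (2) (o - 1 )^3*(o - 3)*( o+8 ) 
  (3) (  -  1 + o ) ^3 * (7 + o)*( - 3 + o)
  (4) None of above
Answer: 1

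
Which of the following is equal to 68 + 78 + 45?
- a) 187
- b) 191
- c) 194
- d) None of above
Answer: b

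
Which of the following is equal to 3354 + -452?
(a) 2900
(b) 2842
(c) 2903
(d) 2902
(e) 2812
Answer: d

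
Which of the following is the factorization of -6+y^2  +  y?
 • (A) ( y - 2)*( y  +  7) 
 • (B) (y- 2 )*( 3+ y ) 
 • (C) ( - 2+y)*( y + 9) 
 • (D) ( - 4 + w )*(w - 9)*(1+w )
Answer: B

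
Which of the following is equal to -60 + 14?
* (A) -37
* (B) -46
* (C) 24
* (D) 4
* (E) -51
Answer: B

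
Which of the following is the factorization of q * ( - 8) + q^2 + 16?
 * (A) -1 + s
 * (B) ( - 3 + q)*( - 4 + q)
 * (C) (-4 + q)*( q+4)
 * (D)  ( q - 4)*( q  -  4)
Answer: D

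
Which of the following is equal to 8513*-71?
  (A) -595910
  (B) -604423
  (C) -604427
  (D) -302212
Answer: B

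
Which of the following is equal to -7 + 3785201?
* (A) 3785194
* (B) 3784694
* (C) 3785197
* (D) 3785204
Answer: A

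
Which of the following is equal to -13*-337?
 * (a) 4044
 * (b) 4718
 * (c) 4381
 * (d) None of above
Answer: c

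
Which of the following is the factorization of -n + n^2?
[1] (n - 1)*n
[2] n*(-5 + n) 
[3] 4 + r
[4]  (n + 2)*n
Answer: 1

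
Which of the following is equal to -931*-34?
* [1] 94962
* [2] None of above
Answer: 2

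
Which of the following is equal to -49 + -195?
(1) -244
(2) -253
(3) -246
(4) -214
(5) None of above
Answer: 1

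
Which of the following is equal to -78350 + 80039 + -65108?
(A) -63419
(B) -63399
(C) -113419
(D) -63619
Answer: A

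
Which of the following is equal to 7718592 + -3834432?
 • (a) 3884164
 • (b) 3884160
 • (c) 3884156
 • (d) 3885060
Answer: b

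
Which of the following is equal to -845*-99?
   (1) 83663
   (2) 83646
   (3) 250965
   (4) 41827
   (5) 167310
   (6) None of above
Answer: 6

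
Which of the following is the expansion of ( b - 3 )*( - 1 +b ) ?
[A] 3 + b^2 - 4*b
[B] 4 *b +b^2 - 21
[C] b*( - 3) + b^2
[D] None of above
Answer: A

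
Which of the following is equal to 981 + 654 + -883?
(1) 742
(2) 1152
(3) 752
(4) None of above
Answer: 3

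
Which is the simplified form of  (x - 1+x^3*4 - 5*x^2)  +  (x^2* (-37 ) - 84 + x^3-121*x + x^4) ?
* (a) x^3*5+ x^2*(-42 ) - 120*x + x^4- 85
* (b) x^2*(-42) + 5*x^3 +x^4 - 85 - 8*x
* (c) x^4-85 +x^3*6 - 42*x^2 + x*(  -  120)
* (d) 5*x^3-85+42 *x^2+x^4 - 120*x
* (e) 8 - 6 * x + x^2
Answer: a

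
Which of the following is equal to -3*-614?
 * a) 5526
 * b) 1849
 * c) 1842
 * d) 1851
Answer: c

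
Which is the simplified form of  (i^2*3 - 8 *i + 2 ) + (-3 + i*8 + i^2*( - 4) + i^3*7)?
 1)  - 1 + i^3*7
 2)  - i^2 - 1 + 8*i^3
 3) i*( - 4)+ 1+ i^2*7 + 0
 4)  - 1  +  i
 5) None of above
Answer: 5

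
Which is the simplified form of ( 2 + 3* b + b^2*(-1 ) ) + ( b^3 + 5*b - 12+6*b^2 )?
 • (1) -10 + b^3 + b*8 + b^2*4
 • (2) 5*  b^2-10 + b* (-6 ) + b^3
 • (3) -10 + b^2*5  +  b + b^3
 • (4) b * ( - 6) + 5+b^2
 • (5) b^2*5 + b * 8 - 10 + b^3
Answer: 5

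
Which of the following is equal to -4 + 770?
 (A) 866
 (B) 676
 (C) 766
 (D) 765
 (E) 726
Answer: C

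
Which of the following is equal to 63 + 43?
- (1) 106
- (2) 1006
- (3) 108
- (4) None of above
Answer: 1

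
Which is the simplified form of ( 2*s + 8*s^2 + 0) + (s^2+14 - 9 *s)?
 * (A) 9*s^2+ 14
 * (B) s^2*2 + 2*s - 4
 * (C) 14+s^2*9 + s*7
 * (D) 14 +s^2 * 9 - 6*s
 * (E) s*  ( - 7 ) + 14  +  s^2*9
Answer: E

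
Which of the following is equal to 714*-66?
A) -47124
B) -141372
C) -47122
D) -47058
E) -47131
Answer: A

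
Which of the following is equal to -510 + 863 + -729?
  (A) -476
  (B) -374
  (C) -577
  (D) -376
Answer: D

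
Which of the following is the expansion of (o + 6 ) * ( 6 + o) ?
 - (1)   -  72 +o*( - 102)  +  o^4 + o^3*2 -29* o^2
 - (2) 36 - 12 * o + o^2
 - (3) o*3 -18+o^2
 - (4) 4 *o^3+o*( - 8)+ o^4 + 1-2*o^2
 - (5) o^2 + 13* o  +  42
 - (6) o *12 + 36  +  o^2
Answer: 6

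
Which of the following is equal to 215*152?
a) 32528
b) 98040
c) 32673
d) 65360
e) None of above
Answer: e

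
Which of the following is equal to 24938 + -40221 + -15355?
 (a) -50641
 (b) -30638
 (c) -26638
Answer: b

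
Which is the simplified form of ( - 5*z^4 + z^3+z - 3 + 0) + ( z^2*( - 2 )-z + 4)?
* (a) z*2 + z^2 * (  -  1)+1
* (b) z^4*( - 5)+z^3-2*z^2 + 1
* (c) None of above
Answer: b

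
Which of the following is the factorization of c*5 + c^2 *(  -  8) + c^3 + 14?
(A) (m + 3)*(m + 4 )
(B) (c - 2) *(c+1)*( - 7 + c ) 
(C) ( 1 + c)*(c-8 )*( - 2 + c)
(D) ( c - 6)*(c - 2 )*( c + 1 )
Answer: B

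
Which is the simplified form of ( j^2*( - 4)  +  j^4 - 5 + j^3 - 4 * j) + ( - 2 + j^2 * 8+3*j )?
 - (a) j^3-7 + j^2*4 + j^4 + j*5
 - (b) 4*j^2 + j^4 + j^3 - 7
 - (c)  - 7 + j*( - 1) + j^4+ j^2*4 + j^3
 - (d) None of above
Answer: c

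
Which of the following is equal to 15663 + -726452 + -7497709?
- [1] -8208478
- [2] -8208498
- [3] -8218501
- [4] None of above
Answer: 2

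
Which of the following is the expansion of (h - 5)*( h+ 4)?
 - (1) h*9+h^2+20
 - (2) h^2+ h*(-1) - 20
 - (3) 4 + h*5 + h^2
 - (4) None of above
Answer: 2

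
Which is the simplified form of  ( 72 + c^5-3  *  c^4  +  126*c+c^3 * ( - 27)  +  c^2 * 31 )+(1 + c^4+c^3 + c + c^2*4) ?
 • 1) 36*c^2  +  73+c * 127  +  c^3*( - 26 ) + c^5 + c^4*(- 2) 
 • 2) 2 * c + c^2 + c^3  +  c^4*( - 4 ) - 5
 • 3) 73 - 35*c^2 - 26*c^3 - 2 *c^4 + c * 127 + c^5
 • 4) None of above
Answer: 4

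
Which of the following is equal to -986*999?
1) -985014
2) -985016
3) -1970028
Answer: 1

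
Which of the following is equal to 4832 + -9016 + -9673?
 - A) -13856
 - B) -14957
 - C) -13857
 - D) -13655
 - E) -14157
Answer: C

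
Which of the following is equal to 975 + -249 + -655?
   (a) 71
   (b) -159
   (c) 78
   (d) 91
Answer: a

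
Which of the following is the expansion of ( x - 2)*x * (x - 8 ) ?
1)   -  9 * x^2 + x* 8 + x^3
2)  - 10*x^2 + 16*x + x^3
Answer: 2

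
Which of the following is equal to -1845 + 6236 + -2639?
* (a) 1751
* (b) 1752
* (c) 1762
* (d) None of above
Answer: b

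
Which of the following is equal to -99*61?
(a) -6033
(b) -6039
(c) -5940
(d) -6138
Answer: b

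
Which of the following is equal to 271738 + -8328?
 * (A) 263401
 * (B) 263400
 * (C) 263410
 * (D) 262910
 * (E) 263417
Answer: C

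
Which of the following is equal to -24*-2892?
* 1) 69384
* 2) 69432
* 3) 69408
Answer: 3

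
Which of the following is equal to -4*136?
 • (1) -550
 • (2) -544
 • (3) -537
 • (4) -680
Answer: 2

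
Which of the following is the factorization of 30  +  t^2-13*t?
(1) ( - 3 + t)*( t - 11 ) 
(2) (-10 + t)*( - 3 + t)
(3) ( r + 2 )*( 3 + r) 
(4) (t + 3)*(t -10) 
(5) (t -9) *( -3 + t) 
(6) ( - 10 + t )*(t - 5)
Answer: 2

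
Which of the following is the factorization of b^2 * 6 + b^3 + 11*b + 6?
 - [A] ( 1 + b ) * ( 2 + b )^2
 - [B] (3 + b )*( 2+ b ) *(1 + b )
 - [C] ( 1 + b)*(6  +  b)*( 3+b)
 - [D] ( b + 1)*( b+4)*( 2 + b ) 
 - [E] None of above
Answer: B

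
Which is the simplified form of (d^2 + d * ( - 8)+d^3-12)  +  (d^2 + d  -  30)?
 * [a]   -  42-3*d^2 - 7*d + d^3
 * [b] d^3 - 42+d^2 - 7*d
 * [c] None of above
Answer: c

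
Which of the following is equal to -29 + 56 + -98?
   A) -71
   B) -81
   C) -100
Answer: A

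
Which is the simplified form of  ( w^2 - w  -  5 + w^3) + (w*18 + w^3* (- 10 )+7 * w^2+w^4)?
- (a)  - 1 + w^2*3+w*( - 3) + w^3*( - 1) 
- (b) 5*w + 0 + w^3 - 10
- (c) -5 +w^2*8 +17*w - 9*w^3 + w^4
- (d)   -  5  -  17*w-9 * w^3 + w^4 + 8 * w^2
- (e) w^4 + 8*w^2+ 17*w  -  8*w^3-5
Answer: c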